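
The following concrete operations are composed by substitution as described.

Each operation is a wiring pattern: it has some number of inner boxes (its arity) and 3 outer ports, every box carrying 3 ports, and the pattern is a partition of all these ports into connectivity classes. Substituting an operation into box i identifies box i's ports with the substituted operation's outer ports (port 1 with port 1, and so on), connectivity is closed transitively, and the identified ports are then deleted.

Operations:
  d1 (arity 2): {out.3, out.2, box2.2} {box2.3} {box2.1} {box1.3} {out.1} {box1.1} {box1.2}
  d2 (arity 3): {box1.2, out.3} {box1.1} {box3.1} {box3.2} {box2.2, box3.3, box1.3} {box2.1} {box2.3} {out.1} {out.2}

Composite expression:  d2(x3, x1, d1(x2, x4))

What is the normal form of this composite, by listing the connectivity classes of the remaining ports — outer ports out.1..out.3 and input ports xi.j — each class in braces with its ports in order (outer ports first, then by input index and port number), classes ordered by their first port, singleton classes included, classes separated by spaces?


{out.1} {out.2} {out.3, x3.2} {x1.1} {x1.2, x3.3, x4.2} {x1.3} {x2.1} {x2.2} {x2.3} {x3.1} {x4.1} {x4.3}

Treat the ports identified at d2 as solder joints: merge, then drop.
stage d1: inputs (x2, x4), connectivity {out.1} {out.2, out.3, x4.2} {x2.1} {x2.2} {x2.3} {x4.1} {x4.3}, out.j its boundary
stage d2: inputs (x3, x1, x2, x4), connectivity {out.1} {out.2} {out.3, x3.2} {x1.1} {x1.2, x3.3, x4.2} {x1.3} {x2.1} {x2.2} {x2.3} {x3.1} {x4.1} {x4.3}, out.j its boundary


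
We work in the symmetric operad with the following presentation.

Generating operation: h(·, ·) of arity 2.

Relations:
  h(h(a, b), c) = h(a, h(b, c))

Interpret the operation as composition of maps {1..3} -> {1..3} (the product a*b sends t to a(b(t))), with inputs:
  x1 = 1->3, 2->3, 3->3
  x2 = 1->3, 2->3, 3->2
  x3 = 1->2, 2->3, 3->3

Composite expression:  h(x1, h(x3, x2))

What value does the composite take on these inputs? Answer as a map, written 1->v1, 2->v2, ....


1->3, 2->3, 3->3

h(x3, x2) = 1->3, 2->3, 3->3
h(x1, h(x3, x2)) = 1->3, 2->3, 3->3


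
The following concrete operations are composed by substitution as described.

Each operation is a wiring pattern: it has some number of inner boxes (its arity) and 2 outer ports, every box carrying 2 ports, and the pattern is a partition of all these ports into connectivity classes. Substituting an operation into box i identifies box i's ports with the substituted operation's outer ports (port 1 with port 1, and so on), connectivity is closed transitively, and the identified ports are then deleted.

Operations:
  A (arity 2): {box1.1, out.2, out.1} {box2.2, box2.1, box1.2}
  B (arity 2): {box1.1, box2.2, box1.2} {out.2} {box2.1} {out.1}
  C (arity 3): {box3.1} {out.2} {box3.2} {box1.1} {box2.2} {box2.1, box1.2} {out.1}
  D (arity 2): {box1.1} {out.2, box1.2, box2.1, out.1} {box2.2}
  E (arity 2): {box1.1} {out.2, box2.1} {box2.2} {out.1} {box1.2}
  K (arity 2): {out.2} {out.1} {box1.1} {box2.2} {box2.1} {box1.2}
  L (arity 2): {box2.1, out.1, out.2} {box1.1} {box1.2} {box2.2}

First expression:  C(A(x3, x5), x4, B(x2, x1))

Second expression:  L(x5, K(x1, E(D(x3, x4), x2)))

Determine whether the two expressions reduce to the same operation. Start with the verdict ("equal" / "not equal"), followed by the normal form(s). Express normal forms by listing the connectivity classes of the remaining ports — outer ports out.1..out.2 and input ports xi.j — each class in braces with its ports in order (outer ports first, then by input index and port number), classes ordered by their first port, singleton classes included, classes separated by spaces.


not equal: they reduce to {out.1} {out.2} {x1.1} {x1.2, x2.1, x2.2} {x3.1, x4.1} {x3.2, x5.1, x5.2} {x4.2} and {out.1, out.2} {x1.1} {x1.2} {x2.1} {x2.2} {x3.1} {x3.2, x4.1} {x4.2} {x5.1} {x5.2}

The first expression reduces to {out.1} {out.2} {x1.1} {x1.2, x2.1, x2.2} {x3.1, x4.1} {x3.2, x5.1, x5.2} {x4.2}
The second expression reduces to {out.1, out.2} {x1.1} {x1.2} {x2.1} {x2.2} {x3.1} {x3.2, x4.1} {x4.2} {x5.1} {x5.2}
Distinct normal forms: not equal.


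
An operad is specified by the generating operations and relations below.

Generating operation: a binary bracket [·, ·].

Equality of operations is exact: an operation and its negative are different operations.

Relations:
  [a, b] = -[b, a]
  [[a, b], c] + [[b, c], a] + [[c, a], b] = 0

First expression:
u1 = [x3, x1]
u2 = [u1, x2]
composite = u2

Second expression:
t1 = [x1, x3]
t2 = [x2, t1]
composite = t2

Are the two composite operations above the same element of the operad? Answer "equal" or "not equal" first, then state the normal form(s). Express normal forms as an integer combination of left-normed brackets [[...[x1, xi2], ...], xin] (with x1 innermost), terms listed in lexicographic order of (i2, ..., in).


Normal form of the first expression: -[[x1, x3], x2]
Normal form of the second expression: -[[x1, x3], x2]
The normal forms match — equal.

equal; both compose to -[[x1, x3], x2]


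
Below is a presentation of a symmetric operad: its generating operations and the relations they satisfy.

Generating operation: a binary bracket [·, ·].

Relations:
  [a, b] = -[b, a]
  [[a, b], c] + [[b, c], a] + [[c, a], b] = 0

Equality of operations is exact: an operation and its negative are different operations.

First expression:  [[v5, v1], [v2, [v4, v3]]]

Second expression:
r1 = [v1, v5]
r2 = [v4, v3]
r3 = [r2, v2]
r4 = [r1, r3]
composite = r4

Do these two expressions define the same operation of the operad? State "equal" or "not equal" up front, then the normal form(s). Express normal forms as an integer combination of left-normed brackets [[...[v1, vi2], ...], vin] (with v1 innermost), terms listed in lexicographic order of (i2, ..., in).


The first expression, normalized: [[[[v1, v5], v2], v3], v4] - [[[[v1, v5], v2], v4], v3] - [[[[v1, v5], v3], v4], v2] + [[[[v1, v5], v4], v3], v2]
The second expression, normalized: [[[[v1, v5], v2], v3], v4] - [[[[v1, v5], v2], v4], v3] - [[[[v1, v5], v3], v4], v2] + [[[[v1, v5], v4], v3], v2]
Both agree, so they are equal.

equal; the common form is [[[[v1, v5], v2], v3], v4] - [[[[v1, v5], v2], v4], v3] - [[[[v1, v5], v3], v4], v2] + [[[[v1, v5], v4], v3], v2]


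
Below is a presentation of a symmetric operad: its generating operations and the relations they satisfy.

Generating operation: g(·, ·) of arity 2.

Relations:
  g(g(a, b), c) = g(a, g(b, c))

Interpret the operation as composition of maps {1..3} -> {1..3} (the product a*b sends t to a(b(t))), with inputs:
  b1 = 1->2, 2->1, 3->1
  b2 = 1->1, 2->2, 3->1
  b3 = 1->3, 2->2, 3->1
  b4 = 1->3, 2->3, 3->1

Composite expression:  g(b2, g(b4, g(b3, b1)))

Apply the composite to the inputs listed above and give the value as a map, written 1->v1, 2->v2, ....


1->1, 2->1, 3->1


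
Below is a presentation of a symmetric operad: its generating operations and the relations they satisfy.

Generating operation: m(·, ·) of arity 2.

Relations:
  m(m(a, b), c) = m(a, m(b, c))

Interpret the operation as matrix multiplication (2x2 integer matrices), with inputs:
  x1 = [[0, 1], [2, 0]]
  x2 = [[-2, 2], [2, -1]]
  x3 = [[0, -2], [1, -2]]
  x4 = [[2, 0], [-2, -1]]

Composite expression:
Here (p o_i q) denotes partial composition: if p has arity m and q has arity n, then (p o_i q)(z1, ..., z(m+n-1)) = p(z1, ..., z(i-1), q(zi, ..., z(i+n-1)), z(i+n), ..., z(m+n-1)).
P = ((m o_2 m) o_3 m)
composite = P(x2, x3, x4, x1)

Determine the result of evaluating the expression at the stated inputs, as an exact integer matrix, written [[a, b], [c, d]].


m(x4, x1) = [[0, 2], [-2, -2]]
m(x3, m(x4, x1)) = [[4, 4], [4, 6]]
m(x2, m(x3, m(x4, x1))) = [[0, 4], [4, 2]]

[[0, 4], [4, 2]]


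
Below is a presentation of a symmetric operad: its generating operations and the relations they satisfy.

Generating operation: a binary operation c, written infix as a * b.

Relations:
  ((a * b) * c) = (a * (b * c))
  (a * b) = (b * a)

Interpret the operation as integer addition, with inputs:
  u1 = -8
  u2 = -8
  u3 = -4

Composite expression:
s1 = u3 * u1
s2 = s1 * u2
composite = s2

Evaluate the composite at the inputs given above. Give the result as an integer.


-20

(u3 * u1) = -12
((u3 * u1) * u2) = -20


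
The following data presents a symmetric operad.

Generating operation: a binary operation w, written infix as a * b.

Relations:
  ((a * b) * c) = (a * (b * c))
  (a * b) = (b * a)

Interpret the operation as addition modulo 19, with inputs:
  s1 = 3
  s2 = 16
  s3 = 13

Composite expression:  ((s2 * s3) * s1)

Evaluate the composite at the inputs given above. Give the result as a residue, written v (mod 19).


13 (mod 19)

(s2 * s3) = 10
((s2 * s3) * s1) = 13


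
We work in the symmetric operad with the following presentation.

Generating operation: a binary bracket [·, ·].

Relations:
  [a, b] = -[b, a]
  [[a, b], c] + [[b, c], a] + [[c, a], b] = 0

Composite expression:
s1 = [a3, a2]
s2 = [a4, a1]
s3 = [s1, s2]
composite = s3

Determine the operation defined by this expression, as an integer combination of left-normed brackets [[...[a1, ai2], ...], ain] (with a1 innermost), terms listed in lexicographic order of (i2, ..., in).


-[[[a1, a4], a2], a3] + [[[a1, a4], a3], a2]

A multilinear Lie element is pinned by a1-initial words (a1 innermost).
Composite bracket: [[a3, a2], [a4, a1]]
Applying ab - ba throughout gives 8 signed words (2^3 = 8).
Coefficients come from the a1-initial words:
  sign of a1a4a2a3 is -1, so it contributes -[[[a1, a4], a2], a3]
  sign of a1a4a3a2 is +1, so it contributes +[[[a1, a4], a3], a2]


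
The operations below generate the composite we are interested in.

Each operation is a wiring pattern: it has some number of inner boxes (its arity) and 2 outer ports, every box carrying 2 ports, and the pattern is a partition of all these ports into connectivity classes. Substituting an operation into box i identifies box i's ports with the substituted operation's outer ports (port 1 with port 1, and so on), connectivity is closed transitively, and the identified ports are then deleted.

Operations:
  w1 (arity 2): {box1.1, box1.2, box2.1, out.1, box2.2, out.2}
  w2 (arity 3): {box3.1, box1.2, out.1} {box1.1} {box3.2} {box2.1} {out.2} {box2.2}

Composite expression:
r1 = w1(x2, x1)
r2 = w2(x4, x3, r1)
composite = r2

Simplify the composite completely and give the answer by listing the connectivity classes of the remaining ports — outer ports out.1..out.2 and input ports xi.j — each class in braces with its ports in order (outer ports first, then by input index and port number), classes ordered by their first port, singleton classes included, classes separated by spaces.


{out.1, x1.1, x1.2, x2.1, x2.2, x4.2} {out.2} {x3.1} {x3.2} {x4.1}

Two ports join when wires chain via w2-identified ports.
w1 over (x2, x1) gives {out.1, out.2, x1.1, x1.2, x2.1, x2.2}, out.j being that stage's outer ports
w2 over (x4, x3, x2, x1) gives {out.1, x1.1, x1.2, x2.1, x2.2, x4.2} {out.2} {x3.1} {x3.2} {x4.1}, out.j being that stage's outer ports


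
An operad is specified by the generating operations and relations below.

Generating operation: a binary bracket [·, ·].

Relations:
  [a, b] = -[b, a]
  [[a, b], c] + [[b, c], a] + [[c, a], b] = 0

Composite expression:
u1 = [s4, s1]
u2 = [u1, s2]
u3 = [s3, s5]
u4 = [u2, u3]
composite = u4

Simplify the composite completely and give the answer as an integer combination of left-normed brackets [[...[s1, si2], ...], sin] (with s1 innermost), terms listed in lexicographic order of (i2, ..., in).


-[[[[s1, s4], s2], s3], s5] + [[[[s1, s4], s2], s5], s3]

A multilinear Lie element is pinned by s1-initial words (s1 innermost).
Composite bracket: [[[s4, s1], s2], [s3, s5]]
Full expansion: 16 signed words from ab - ba (2^4 = 16).
Only words starting with s1 matter:
  s1s4s2s3s5 (sign -1) contributes -[[[[s1, s4], s2], s3], s5]
  s1s4s2s5s3 (sign +1) contributes +[[[[s1, s4], s2], s5], s3]


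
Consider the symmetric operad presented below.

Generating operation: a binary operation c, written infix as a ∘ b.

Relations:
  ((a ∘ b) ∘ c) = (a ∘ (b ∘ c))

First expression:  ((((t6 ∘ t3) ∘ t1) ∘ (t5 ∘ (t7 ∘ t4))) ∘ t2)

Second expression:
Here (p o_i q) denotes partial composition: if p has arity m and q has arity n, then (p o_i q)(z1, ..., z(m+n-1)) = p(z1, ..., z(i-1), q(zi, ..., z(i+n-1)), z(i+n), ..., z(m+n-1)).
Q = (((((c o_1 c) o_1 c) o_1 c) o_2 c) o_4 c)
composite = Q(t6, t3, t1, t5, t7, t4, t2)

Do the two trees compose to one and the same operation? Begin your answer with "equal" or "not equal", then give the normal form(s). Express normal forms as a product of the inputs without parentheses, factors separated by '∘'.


equal — both sides give t6 ∘ t3 ∘ t1 ∘ t5 ∘ t7 ∘ t4 ∘ t2

Normal form of the first expression: t6 ∘ t3 ∘ t1 ∘ t5 ∘ t7 ∘ t4 ∘ t2
Normal form of the second expression: t6 ∘ t3 ∘ t1 ∘ t5 ∘ t7 ∘ t4 ∘ t2
Both agree, so they are equal.


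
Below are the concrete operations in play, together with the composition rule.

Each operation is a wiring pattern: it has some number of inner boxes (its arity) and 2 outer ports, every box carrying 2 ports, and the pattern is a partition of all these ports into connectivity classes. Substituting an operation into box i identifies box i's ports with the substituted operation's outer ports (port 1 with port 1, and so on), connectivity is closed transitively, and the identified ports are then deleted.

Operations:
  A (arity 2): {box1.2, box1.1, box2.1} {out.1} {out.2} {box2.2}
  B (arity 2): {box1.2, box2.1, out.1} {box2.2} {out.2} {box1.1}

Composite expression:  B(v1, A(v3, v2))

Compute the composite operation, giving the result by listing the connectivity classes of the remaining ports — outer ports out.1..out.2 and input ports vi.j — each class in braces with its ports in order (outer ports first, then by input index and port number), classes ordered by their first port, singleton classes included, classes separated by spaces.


{out.1, v1.2} {out.2} {v1.1} {v2.1, v3.1, v3.2} {v2.2}


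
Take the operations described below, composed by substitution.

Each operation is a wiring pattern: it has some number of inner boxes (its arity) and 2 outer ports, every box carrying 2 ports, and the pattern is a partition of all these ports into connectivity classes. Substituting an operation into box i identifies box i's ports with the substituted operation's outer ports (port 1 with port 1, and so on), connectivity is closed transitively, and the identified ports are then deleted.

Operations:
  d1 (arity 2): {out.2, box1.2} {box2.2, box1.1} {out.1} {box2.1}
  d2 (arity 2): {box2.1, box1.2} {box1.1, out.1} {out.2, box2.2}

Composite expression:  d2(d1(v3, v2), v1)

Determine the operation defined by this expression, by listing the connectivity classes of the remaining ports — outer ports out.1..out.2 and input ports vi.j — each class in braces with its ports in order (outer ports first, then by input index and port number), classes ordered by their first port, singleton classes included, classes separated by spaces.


{out.1} {out.2, v1.2} {v1.1, v3.2} {v2.1} {v2.2, v3.1}


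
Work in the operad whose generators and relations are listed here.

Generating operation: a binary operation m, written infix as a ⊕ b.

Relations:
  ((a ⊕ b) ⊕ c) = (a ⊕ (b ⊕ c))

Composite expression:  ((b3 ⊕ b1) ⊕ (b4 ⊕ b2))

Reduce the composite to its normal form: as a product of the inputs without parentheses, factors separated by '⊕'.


b3 ⊕ b1 ⊕ b4 ⊕ b2

Under associativity of m, the answer is the b's in reading order.
(b3 ⊕ b1) flattens to b3 ⊕ b1
(b4 ⊕ b2) flattens to b4 ⊕ b2
((b3 ⊕ b1) ⊕ (b4 ⊕ b2)) flattens to b3 ⊕ b1 ⊕ b4 ⊕ b2


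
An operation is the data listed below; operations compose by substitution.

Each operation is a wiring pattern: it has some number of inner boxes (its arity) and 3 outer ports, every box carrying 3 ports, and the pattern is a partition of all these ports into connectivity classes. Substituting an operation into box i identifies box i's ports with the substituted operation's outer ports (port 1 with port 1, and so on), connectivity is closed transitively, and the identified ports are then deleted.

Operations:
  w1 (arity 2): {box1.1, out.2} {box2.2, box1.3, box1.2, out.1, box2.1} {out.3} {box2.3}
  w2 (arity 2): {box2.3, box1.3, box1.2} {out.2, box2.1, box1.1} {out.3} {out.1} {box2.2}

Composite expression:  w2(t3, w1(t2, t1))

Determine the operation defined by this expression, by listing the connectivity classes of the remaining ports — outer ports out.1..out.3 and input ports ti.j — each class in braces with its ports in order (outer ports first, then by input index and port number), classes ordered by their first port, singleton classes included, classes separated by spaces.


{out.1} {out.2, t1.1, t1.2, t2.2, t2.3, t3.1} {out.3} {t1.3} {t2.1} {t3.2, t3.3}

Two ports join when wires chain via w2-identified ports.
the subtree at w1 composes to {out.1, t1.1, t1.2, t2.2, t2.3} {out.2, t2.1} {out.3} {t1.3} on (t2, t1); out.j = own outer ports
the subtree at w2 composes to {out.1} {out.2, t1.1, t1.2, t2.2, t2.3, t3.1} {out.3} {t1.3} {t2.1} {t3.2, t3.3} on (t3, t2, t1); out.j = own outer ports


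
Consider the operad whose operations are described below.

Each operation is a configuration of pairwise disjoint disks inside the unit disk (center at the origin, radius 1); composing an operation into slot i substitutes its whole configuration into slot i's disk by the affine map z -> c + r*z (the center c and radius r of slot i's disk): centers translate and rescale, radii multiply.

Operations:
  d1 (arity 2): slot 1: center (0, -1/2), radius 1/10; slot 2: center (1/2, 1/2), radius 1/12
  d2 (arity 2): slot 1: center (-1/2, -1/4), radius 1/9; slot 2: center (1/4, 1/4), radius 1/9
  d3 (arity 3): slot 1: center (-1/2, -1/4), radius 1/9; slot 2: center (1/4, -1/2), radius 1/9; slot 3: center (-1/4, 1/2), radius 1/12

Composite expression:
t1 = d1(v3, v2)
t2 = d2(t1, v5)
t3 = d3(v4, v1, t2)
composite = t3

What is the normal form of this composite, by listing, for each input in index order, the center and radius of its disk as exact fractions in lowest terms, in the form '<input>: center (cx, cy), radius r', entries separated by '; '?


Nesting under d3 composes maps z -> c + r*z down each v-path.
v4: after 1 affine step, its disk has center (-1/2, -1/4), radius 1/9
v1: after 1 affine step, its disk has center (1/4, -1/2), radius 1/9
v3: after 3 affine steps, its disk has center (-7/24, 205/432), radius 1/1080
v2: after 3 affine steps, its disk has center (-31/108, 209/432), radius 1/1296
v5: after 2 affine steps, its disk has center (-11/48, 25/48), radius 1/108

v1: center (1/4, -1/2), radius 1/9; v2: center (-31/108, 209/432), radius 1/1296; v3: center (-7/24, 205/432), radius 1/1080; v4: center (-1/2, -1/4), radius 1/9; v5: center (-11/48, 25/48), radius 1/108


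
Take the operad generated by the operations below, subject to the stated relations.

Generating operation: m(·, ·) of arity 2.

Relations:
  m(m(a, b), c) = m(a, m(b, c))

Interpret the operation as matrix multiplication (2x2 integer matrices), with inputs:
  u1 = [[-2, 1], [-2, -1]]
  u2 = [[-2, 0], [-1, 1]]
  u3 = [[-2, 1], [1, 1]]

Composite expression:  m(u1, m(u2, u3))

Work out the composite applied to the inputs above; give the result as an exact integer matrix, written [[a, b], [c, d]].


m(u2, u3) = [[4, -2], [3, 0]]
m(u1, m(u2, u3)) = [[-5, 4], [-11, 4]]

[[-5, 4], [-11, 4]]


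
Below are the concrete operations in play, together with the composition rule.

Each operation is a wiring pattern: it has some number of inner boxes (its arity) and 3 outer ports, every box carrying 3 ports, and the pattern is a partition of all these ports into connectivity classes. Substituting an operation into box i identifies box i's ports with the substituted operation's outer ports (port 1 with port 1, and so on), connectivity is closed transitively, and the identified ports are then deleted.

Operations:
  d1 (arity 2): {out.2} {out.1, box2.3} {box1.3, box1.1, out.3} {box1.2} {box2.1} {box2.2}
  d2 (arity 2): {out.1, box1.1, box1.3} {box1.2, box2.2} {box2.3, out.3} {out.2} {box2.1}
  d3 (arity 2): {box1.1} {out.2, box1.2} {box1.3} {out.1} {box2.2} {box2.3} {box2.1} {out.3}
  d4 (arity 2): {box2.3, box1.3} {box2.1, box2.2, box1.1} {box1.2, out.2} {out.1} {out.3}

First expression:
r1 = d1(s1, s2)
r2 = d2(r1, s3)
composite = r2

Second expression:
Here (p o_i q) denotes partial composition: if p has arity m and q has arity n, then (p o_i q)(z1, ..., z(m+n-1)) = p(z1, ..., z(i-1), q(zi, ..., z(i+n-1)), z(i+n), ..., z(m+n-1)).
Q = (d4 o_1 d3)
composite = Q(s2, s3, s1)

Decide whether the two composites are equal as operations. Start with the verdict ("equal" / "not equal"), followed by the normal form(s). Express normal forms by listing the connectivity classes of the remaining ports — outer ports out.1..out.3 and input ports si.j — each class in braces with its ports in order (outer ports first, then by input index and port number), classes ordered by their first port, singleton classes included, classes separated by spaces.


not equal — first {out.1, s1.1, s1.3, s2.3} {out.2} {out.3, s3.3} {s1.2} {s2.1} {s2.2} {s3.1} {s3.2}, second {out.1} {out.2, s2.2} {out.3} {s1.1, s1.2} {s1.3} {s2.1} {s2.3} {s3.1} {s3.2} {s3.3}

Normal form of the first expression: {out.1, s1.1, s1.3, s2.3} {out.2} {out.3, s3.3} {s1.2} {s2.1} {s2.2} {s3.1} {s3.2}
Normal form of the second expression: {out.1} {out.2, s2.2} {out.3} {s1.1, s1.2} {s1.3} {s2.1} {s2.3} {s3.1} {s3.2} {s3.3}
They disagree, so not equal.


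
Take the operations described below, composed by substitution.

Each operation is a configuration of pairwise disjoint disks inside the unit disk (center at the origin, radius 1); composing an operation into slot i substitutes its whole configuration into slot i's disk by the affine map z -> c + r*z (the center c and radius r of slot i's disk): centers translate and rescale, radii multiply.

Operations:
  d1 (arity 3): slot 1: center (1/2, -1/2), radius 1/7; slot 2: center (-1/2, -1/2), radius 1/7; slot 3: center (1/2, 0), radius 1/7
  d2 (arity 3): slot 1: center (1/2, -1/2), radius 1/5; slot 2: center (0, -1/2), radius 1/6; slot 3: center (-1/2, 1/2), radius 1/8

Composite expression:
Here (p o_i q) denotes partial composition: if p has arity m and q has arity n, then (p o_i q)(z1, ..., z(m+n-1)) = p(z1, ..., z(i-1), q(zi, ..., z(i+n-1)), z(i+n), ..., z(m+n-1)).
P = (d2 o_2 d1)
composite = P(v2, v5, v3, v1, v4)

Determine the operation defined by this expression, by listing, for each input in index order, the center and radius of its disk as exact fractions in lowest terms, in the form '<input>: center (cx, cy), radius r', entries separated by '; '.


v1: center (1/12, -1/2), radius 1/42; v2: center (1/2, -1/2), radius 1/5; v3: center (-1/12, -7/12), radius 1/42; v4: center (-1/2, 1/2), radius 1/8; v5: center (1/12, -7/12), radius 1/42


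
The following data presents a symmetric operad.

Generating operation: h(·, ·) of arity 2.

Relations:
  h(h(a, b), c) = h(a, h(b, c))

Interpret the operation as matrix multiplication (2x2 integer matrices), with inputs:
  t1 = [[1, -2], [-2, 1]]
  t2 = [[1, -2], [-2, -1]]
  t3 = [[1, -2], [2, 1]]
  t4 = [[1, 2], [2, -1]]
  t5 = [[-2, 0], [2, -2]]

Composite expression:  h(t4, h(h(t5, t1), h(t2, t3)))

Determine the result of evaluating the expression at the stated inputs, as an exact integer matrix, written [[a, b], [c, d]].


[[2, -64], [-26, 82]]


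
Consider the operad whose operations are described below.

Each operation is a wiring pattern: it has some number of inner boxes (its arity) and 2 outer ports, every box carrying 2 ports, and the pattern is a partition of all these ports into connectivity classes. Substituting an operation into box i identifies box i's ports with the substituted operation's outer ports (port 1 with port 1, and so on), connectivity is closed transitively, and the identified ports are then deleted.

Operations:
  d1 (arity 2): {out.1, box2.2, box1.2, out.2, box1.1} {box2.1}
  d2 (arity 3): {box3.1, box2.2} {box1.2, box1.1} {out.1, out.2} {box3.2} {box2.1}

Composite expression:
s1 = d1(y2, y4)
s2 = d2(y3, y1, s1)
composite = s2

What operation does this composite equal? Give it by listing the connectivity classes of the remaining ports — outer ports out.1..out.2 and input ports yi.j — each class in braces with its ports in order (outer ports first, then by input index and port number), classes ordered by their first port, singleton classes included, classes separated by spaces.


Two ports join when wires chain via d2-identified ports.
stage d1: inputs (y2, y4), connectivity {out.1, out.2, y2.1, y2.2, y4.2} {y4.1}, out.j its boundary
stage d2: inputs (y3, y1, y2, y4), connectivity {out.1, out.2} {y1.1} {y1.2, y2.1, y2.2, y4.2} {y3.1, y3.2} {y4.1}, out.j its boundary

{out.1, out.2} {y1.1} {y1.2, y2.1, y2.2, y4.2} {y3.1, y3.2} {y4.1}


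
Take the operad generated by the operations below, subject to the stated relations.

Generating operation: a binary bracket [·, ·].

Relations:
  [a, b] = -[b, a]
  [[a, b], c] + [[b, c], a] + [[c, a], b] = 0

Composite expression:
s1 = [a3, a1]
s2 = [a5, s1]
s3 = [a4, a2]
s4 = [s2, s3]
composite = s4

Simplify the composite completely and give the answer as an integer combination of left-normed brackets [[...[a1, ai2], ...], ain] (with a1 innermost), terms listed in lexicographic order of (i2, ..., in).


A multilinear Lie element is pinned by a1-initial words (a1 innermost).
Composite bracket: [[a5, [a3, a1]], [a4, a2]]
Under [a, b] = ab - ba we get 16 signed associative words (2^4 = 16).
Coefficients come from the a1-initial words:
  from a1a3a5a2a4, sign -1: term -[[[[a1, a3], a5], a2], a4]
  from a1a3a5a4a2, sign +1: term +[[[[a1, a3], a5], a4], a2]

-[[[[a1, a3], a5], a2], a4] + [[[[a1, a3], a5], a4], a2]


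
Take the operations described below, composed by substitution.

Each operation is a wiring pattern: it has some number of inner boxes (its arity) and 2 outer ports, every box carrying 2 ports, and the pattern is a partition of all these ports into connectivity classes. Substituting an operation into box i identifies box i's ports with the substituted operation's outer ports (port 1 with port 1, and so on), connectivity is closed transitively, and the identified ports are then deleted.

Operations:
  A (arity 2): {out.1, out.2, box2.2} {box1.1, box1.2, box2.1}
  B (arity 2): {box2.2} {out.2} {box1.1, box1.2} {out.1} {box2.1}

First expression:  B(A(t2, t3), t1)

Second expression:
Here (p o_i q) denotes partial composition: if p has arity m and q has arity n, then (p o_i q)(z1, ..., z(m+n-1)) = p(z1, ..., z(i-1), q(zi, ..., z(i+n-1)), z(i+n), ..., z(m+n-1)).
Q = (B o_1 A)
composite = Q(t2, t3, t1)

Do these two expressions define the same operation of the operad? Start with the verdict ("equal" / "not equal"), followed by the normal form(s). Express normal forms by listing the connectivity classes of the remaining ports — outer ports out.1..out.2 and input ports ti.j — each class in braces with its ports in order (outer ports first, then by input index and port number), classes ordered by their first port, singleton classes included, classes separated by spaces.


equal — both sides give {out.1} {out.2} {t1.1} {t1.2} {t2.1, t2.2, t3.1} {t3.2}

The first composite normalizes to {out.1} {out.2} {t1.1} {t1.2} {t2.1, t2.2, t3.1} {t3.2}
The second composite normalizes to {out.1} {out.2} {t1.1} {t1.2} {t2.1, t2.2, t3.1} {t3.2}
Both agree, so they are equal.


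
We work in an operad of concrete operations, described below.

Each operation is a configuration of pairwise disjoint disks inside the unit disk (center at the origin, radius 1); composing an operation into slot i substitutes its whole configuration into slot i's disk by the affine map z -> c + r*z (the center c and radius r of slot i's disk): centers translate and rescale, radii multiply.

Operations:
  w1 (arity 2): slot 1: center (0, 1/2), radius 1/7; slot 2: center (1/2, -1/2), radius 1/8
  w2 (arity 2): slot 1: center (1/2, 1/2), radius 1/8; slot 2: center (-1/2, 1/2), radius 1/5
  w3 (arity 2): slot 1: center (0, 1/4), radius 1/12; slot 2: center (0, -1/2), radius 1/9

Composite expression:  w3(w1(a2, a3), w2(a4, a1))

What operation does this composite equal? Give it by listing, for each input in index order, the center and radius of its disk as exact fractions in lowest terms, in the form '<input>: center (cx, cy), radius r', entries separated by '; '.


a1: center (-1/18, -4/9), radius 1/45; a2: center (0, 7/24), radius 1/84; a3: center (1/24, 5/24), radius 1/96; a4: center (1/18, -4/9), radius 1/72

Each a-disk chains the slot maps above it in w3; radii multiply.
a2: after 2 affine steps, its disk has center (0, 7/24), radius 1/84
a3: after 2 affine steps, its disk has center (1/24, 5/24), radius 1/96
a4: after 2 affine steps, its disk has center (1/18, -4/9), radius 1/72
a1: after 2 affine steps, its disk has center (-1/18, -4/9), radius 1/45


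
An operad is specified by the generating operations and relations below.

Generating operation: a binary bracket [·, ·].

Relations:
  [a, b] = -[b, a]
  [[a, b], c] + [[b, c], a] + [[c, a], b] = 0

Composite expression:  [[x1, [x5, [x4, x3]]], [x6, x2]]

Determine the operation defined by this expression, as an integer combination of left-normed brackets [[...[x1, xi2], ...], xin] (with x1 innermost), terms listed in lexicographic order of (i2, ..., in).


-[[[[[x1, x3], x4], x5], x2], x6] + [[[[[x1, x3], x4], x5], x6], x2] + [[[[[x1, x4], x3], x5], x2], x6] - [[[[[x1, x4], x3], x5], x6], x2] + [[[[[x1, x5], x3], x4], x2], x6] - [[[[[x1, x5], x3], x4], x6], x2] - [[[[[x1, x5], x4], x3], x2], x6] + [[[[[x1, x5], x4], x3], x6], x2]

In the tensor algebra, words opening x1 carry the x1-anchored form.
Composite bracket: [[x1, [x5, [x4, x3]]], [x6, x2]]
Each bracket splits as ab - ba, giving 32 signed words (2^5 = 32).
Coefficients come from the x1-initial words:
  from x1x3x4x5x2x6, sign -1: term -[[[[[x1, x3], x4], x5], x2], x6]
  from x1x3x4x5x6x2, sign +1: term +[[[[[x1, x3], x4], x5], x6], x2]
  from x1x4x3x5x2x6, sign +1: term +[[[[[x1, x4], x3], x5], x2], x6]
  from x1x4x3x5x6x2, sign -1: term -[[[[[x1, x4], x3], x5], x6], x2]
  from x1x5x3x4x2x6, sign +1: term +[[[[[x1, x5], x3], x4], x2], x6]
  from x1x5x3x4x6x2, sign -1: term -[[[[[x1, x5], x3], x4], x6], x2]
  from x1x5x4x3x2x6, sign -1: term -[[[[[x1, x5], x4], x3], x2], x6]
  from x1x5x4x3x6x2, sign +1: term +[[[[[x1, x5], x4], x3], x6], x2]


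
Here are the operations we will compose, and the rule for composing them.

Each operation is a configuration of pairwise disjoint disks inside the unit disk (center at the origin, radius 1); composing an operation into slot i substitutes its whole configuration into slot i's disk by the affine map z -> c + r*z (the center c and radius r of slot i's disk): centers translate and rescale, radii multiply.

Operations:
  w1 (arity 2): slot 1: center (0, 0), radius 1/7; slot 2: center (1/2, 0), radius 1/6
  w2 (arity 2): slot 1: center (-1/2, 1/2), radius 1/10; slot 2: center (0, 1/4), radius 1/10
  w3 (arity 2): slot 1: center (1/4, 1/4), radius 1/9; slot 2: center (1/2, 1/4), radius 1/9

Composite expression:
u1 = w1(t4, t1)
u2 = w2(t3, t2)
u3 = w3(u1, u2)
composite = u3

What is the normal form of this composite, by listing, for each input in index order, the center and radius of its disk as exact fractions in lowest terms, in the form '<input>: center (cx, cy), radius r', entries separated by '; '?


t1: center (11/36, 1/4), radius 1/54; t2: center (1/2, 5/18), radius 1/90; t3: center (4/9, 11/36), radius 1/90; t4: center (1/4, 1/4), radius 1/63


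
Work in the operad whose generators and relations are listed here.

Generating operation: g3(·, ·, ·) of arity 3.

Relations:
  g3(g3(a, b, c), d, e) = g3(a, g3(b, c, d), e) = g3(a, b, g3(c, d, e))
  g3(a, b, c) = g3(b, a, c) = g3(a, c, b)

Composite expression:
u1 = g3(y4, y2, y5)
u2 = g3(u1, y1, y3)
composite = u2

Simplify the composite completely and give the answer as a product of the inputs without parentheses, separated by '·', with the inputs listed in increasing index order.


Any arrangement under g3 is one operation, so sort the y-inputs.
g3(y4, y2, y5) reduces to y4 · y2 · y5
g3(g3(y4, y2, y5), y1, y3) reduces to y4 · y2 · y5 · y1 · y3
commutativity sorts the factors: y1 · y2 · y3 · y4 · y5

y1 · y2 · y3 · y4 · y5


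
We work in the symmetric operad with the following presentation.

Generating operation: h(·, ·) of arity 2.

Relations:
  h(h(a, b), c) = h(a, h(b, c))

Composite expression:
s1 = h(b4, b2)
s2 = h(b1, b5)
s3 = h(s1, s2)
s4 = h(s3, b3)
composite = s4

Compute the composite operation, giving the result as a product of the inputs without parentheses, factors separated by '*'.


Associativity of h dissolves the nesting; only the b-input order survives.
h(b4, b2) linearizes to b4 * b2
h(b1, b5) linearizes to b1 * b5
h(h(b4, b2), h(b1, b5)) linearizes to b4 * b2 * b1 * b5
h(h(h(b4, b2), h(b1, b5)), b3) linearizes to b4 * b2 * b1 * b5 * b3

b4 * b2 * b1 * b5 * b3


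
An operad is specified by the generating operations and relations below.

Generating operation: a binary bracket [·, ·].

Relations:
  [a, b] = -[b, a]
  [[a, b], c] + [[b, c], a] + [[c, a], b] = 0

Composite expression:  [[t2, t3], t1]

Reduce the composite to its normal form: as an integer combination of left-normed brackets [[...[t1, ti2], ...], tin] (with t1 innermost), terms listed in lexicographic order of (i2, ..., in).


-[[t1, t2], t3] + [[t1, t3], t2]

In the tensor algebra, words opening t1 carry the t1-anchored form.
Composite bracket: [[t2, t3], t1]
Expanding via [a, b] = ab - ba: 4 signed words (2^2 = 4).
The t1-initial words carry the normal form:
  t1t2t3 (sign -1) contributes -[[t1, t2], t3]
  t1t3t2 (sign +1) contributes +[[t1, t3], t2]


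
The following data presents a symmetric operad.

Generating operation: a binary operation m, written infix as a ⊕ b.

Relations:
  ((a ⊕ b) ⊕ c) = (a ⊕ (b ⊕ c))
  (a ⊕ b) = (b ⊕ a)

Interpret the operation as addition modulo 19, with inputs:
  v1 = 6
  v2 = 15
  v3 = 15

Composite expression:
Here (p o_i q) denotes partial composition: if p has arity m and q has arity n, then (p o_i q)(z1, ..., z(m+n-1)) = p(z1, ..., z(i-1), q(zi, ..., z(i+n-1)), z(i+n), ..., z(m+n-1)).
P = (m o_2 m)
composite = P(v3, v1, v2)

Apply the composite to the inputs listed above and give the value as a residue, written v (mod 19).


17 (mod 19)


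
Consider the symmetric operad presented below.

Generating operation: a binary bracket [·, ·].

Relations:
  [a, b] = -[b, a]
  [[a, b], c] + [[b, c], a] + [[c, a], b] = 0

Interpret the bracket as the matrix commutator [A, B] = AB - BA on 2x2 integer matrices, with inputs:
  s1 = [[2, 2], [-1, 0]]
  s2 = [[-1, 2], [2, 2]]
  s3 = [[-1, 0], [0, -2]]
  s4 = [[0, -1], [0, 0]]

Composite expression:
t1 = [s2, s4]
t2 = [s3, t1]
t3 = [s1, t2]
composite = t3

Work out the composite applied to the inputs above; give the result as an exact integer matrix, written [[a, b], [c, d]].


[[3, 6], [0, -3]]

[s2, s4] = [[2, 3], [0, -2]]
[s3, [s2, s4]] = [[0, 3], [0, 0]]
[s1, [s3, [s2, s4]]] = [[3, 6], [0, -3]]


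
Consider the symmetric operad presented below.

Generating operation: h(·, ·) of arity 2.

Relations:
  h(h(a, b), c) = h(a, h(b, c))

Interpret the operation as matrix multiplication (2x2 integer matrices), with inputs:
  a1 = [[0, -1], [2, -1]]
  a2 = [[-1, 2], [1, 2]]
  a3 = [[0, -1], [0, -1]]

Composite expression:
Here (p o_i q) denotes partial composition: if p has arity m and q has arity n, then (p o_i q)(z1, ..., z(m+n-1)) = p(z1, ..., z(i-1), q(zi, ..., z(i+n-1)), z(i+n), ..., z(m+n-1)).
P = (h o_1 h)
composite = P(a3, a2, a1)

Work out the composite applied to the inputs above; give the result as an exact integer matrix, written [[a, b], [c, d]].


h(a3, a2) = [[-1, -2], [-1, -2]]
h(h(a3, a2), a1) = [[-4, 3], [-4, 3]]

[[-4, 3], [-4, 3]]


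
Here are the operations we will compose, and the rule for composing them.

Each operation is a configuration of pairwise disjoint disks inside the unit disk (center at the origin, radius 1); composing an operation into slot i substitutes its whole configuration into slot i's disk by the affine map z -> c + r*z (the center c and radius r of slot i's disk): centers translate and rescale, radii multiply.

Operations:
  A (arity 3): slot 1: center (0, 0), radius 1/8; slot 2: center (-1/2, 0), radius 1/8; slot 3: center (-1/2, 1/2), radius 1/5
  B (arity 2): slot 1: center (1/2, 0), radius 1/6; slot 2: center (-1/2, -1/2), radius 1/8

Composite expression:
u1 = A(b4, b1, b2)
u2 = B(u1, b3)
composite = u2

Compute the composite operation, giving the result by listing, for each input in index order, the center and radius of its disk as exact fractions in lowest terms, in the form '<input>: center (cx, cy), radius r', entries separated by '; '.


b1: center (5/12, 0), radius 1/48; b2: center (5/12, 1/12), radius 1/30; b3: center (-1/2, -1/2), radius 1/8; b4: center (1/2, 0), radius 1/48

Follow each b-input down from B: c' goes to c + r*c', radius to r*r'.
b4 passes through 2 substitutions, ending at center (1/2, 0), radius 1/48
b1 passes through 2 substitutions, ending at center (5/12, 0), radius 1/48
b2 passes through 2 substitutions, ending at center (5/12, 1/12), radius 1/30
b3 passes through 1 substitution, ending at center (-1/2, -1/2), radius 1/8


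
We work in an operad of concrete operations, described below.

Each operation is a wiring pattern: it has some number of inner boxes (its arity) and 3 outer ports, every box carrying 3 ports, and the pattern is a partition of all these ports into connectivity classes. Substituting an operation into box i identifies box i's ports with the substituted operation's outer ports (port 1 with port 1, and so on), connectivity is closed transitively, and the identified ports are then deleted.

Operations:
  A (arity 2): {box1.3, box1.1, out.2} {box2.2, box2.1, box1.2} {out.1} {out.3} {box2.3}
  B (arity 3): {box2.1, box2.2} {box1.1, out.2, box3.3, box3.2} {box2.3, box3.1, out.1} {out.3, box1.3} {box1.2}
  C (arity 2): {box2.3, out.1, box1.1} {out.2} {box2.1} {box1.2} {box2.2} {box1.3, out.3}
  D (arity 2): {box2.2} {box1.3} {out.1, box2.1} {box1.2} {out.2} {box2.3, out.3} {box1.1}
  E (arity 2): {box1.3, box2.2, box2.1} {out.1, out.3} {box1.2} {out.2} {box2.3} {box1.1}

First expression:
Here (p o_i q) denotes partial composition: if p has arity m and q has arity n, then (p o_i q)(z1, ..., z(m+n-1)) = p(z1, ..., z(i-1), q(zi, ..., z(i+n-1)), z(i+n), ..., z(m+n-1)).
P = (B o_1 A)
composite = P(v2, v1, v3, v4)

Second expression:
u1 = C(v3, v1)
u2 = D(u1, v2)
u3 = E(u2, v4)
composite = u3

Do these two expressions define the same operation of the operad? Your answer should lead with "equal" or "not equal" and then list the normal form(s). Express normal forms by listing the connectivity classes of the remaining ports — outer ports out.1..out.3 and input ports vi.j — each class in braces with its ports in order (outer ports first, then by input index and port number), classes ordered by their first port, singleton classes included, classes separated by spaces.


not equal — first {out.1, v3.3, v4.1} {out.2, v4.2, v4.3} {out.3} {v1.1, v1.2, v2.2} {v1.3} {v2.1, v2.3} {v3.1, v3.2}, second {out.1, out.3} {out.2} {v1.1} {v1.2} {v1.3, v3.1} {v2.1} {v2.2} {v2.3, v4.1, v4.2} {v3.2} {v3.3} {v4.3}


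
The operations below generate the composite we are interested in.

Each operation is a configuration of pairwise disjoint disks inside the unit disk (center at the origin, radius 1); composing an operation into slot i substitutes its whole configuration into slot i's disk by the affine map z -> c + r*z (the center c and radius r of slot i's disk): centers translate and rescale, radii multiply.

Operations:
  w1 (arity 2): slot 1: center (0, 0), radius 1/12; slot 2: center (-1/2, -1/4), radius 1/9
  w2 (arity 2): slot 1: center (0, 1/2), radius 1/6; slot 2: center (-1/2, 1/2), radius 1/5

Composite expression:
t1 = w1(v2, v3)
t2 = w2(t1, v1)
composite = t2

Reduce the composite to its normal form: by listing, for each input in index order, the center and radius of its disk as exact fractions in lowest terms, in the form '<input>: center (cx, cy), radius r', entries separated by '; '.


v1: center (-1/2, 1/2), radius 1/5; v2: center (0, 1/2), radius 1/72; v3: center (-1/12, 11/24), radius 1/54

Each v-disk chains the slot maps above it in w2; radii multiply.
for v2, the 2-step affine chain lands on center (0, 1/2), radius 1/72
for v3, the 2-step affine chain lands on center (-1/12, 11/24), radius 1/54
for v1, the 1-step affine chain lands on center (-1/2, 1/2), radius 1/5
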